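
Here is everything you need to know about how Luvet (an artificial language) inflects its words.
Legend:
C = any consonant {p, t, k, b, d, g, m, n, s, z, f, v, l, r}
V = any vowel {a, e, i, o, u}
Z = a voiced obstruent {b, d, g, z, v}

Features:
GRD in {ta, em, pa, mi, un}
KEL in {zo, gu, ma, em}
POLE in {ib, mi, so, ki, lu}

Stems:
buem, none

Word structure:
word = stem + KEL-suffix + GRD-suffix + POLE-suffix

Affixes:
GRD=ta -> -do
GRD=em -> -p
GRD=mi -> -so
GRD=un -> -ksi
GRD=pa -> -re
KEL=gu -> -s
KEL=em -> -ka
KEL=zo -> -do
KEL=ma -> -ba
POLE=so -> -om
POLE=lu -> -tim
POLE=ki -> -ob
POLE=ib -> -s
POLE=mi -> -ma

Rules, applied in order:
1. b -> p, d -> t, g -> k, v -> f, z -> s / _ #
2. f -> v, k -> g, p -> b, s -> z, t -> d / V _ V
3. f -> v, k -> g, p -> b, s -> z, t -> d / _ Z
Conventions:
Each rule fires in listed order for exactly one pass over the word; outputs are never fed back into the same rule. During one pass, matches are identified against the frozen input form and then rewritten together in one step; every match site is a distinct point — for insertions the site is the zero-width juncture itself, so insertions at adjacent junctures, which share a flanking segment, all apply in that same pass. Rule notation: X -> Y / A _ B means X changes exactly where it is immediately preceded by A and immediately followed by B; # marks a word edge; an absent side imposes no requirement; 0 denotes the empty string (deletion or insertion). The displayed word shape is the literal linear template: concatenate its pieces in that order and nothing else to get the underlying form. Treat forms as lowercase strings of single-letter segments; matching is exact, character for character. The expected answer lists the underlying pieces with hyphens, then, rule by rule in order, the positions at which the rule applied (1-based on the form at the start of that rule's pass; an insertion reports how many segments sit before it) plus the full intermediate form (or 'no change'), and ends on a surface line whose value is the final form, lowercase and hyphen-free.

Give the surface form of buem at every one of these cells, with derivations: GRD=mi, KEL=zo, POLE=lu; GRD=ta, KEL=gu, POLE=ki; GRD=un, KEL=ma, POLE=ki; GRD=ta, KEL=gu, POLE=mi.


cell GRD=mi, KEL=zo, POLE=lu:
underlying: buem-do-so-tim
1. b -> p, d -> t, g -> k, v -> f, z -> s / _ #: no change
2. f -> v, k -> g, p -> b, s -> z, t -> d / V _ V: fires at position(s) 7, 9: buemdozodim
3. f -> v, k -> g, p -> b, s -> z, t -> d / _ Z: no change
surface: buemdozodim

cell GRD=ta, KEL=gu, POLE=ki:
underlying: buem-s-do-ob
1. b -> p, d -> t, g -> k, v -> f, z -> s / _ #: fires at position(s) 9: buemsdoop
2. f -> v, k -> g, p -> b, s -> z, t -> d / V _ V: no change
3. f -> v, k -> g, p -> b, s -> z, t -> d / _ Z: fires at position(s) 5: buemzdoop
surface: buemzdoop

cell GRD=un, KEL=ma, POLE=ki:
underlying: buem-ba-ksi-ob
1. b -> p, d -> t, g -> k, v -> f, z -> s / _ #: fires at position(s) 11: buembaksiop
2. f -> v, k -> g, p -> b, s -> z, t -> d / V _ V: no change
3. f -> v, k -> g, p -> b, s -> z, t -> d / _ Z: no change
surface: buembaksiop

cell GRD=ta, KEL=gu, POLE=mi:
underlying: buem-s-do-ma
1. b -> p, d -> t, g -> k, v -> f, z -> s / _ #: no change
2. f -> v, k -> g, p -> b, s -> z, t -> d / V _ V: no change
3. f -> v, k -> g, p -> b, s -> z, t -> d / _ Z: fires at position(s) 5: buemzdoma
surface: buemzdoma


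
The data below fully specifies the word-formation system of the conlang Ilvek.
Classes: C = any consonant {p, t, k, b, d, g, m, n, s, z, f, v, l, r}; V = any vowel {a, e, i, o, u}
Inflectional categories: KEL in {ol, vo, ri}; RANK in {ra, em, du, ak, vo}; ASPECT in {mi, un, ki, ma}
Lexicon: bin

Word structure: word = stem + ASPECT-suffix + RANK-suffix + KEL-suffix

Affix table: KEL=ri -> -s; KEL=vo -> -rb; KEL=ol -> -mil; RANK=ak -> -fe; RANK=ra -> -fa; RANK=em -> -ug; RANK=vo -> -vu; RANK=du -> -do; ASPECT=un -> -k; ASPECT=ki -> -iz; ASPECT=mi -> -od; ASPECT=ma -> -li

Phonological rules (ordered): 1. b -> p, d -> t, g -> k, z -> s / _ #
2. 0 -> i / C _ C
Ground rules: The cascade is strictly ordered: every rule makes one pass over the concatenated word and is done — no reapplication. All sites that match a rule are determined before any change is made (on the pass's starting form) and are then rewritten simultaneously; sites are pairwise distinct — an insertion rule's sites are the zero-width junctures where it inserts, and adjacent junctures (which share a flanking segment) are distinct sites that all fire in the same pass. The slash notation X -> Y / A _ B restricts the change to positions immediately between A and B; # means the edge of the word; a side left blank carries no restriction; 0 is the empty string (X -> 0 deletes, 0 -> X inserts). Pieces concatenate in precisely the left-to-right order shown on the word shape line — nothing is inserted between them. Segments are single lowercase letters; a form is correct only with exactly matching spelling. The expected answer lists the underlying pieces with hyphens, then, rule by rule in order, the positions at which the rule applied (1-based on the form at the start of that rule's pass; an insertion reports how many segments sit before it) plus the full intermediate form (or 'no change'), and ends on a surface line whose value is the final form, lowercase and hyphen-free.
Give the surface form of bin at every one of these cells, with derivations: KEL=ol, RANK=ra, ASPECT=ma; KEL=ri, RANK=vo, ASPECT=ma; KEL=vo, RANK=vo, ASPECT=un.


cell KEL=ol, RANK=ra, ASPECT=ma:
underlying: bin-li-fa-mil
1. b -> p, d -> t, g -> k, z -> s / _ #: no change
2. 0 -> i / C _ C: inserts after position(s) 3: binilifamil
surface: binilifamil

cell KEL=ri, RANK=vo, ASPECT=ma:
underlying: bin-li-vu-s
1. b -> p, d -> t, g -> k, z -> s / _ #: no change
2. 0 -> i / C _ C: inserts after position(s) 3: binilivus
surface: binilivus

cell KEL=vo, RANK=vo, ASPECT=un:
underlying: bin-k-vu-rb
1. b -> p, d -> t, g -> k, z -> s / _ #: fires at position(s) 8: binkvurp
2. 0 -> i / C _ C: inserts after position(s) 3, 4, 7: binikivurip
surface: binikivurip


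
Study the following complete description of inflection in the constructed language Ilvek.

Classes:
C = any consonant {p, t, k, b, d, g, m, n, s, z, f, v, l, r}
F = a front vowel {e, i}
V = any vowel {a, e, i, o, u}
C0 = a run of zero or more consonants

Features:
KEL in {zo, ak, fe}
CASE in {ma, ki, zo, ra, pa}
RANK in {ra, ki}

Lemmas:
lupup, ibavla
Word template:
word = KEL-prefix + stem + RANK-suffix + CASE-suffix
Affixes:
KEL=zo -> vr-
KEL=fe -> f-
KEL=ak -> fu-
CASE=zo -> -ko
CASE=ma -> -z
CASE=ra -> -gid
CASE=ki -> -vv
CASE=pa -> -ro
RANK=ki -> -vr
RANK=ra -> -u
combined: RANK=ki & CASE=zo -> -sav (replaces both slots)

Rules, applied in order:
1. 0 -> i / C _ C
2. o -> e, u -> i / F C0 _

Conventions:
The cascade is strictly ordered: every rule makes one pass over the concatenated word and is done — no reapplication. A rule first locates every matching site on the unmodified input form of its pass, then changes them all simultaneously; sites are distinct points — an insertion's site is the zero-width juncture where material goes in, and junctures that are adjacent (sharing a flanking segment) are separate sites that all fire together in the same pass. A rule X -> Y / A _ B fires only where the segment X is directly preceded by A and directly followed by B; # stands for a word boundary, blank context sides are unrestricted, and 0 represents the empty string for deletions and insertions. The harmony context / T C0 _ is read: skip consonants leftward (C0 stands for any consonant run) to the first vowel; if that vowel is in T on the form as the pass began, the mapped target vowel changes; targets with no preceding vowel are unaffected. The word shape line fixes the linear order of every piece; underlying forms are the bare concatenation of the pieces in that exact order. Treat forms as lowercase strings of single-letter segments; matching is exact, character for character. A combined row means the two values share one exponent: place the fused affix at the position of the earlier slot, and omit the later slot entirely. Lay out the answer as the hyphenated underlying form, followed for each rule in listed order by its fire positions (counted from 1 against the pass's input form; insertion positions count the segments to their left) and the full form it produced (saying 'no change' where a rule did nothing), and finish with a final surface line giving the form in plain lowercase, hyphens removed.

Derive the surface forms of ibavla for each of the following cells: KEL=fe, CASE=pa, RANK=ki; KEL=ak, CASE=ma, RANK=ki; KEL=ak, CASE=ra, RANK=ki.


cell KEL=fe, CASE=pa, RANK=ki:
underlying: f-ibavla-vr-ro
1. 0 -> i / C _ C: inserts after position(s) 5, 8, 9: fibavilaviriro
2. o -> e, u -> i / F C0 _: fires at position(s) 14: fibavilavirire
surface: fibavilavirire

cell KEL=ak, CASE=ma, RANK=ki:
underlying: fu-ibavla-vr-z
1. 0 -> i / C _ C: inserts after position(s) 6, 9, 10: fuibavilaviriz
2. o -> e, u -> i / F C0 _: no change
surface: fuibavilaviriz

cell KEL=ak, CASE=ra, RANK=ki:
underlying: fu-ibavla-vr-gid
1. 0 -> i / C _ C: inserts after position(s) 6, 9, 10: fuibavilavirigid
2. o -> e, u -> i / F C0 _: no change
surface: fuibavilavirigid


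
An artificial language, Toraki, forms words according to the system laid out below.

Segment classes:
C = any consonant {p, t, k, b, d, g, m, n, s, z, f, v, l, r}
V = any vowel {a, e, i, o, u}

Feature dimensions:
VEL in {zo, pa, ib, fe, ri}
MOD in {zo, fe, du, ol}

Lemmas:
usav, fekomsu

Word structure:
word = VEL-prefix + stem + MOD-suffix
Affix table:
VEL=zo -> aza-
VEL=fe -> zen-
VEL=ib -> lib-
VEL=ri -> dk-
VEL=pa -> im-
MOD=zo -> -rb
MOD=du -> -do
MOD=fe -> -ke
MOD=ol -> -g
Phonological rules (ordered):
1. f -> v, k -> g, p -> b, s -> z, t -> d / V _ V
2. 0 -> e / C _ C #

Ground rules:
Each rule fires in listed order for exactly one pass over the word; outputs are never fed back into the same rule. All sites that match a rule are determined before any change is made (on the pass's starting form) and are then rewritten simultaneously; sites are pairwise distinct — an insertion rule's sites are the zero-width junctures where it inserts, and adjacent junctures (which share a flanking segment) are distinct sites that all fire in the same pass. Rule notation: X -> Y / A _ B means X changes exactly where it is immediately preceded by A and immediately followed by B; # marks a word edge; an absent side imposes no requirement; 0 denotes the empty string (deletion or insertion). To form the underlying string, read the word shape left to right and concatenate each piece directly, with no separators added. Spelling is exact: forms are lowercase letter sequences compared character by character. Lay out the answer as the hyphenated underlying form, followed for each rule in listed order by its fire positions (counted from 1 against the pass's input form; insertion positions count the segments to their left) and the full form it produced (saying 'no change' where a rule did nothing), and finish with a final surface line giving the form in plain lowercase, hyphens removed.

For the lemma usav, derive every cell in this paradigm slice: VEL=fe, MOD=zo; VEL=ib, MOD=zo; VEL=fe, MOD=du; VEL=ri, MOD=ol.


cell VEL=fe, MOD=zo:
underlying: zen-usav-rb
1. f -> v, k -> g, p -> b, s -> z, t -> d / V _ V: fires at position(s) 5: zenuzavrb
2. 0 -> e / C _ C #: inserts after position(s) 8: zenuzavreb
surface: zenuzavreb

cell VEL=ib, MOD=zo:
underlying: lib-usav-rb
1. f -> v, k -> g, p -> b, s -> z, t -> d / V _ V: fires at position(s) 5: libuzavrb
2. 0 -> e / C _ C #: inserts after position(s) 8: libuzavreb
surface: libuzavreb

cell VEL=fe, MOD=du:
underlying: zen-usav-do
1. f -> v, k -> g, p -> b, s -> z, t -> d / V _ V: fires at position(s) 5: zenuzavdo
2. 0 -> e / C _ C #: no change
surface: zenuzavdo

cell VEL=ri, MOD=ol:
underlying: dk-usav-g
1. f -> v, k -> g, p -> b, s -> z, t -> d / V _ V: fires at position(s) 4: dkuzavg
2. 0 -> e / C _ C #: inserts after position(s) 6: dkuzaveg
surface: dkuzaveg


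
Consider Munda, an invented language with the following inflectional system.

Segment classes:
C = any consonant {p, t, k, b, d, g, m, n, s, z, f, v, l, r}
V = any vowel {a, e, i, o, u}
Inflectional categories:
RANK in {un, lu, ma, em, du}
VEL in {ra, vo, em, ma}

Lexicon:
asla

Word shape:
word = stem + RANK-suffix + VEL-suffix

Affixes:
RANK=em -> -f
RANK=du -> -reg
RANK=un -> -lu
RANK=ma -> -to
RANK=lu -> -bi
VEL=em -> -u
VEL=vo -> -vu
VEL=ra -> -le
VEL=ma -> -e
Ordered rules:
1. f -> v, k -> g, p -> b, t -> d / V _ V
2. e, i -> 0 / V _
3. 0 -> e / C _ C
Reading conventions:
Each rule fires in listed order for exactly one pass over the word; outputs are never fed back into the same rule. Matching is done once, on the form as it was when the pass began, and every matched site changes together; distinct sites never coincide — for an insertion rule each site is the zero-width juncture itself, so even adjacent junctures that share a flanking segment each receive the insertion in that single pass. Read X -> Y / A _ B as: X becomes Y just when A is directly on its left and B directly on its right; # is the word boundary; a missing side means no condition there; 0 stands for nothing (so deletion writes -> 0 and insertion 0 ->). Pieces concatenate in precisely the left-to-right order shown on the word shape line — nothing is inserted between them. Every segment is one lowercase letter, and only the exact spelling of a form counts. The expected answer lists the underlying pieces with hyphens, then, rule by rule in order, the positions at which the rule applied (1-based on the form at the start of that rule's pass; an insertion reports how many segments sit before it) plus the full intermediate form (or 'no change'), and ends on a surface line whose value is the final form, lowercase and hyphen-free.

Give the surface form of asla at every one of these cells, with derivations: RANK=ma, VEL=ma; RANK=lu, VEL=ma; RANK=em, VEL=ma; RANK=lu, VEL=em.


cell RANK=ma, VEL=ma:
underlying: asla-to-e
1. f -> v, k -> g, p -> b, t -> d / V _ V: fires at position(s) 5: asladoe
2. e, i -> 0 / V _: fires at position(s) 7: aslado
3. 0 -> e / C _ C: inserts after position(s) 2: aselado
surface: aselado

cell RANK=lu, VEL=ma:
underlying: asla-bi-e
1. f -> v, k -> g, p -> b, t -> d / V _ V: no change
2. e, i -> 0 / V _: fires at position(s) 7: aslabi
3. 0 -> e / C _ C: inserts after position(s) 2: aselabi
surface: aselabi

cell RANK=em, VEL=ma:
underlying: asla-f-e
1. f -> v, k -> g, p -> b, t -> d / V _ V: fires at position(s) 5: aslave
2. e, i -> 0 / V _: no change
3. 0 -> e / C _ C: inserts after position(s) 2: aselave
surface: aselave

cell RANK=lu, VEL=em:
underlying: asla-bi-u
1. f -> v, k -> g, p -> b, t -> d / V _ V: no change
2. e, i -> 0 / V _: no change
3. 0 -> e / C _ C: inserts after position(s) 2: aselabiu
surface: aselabiu


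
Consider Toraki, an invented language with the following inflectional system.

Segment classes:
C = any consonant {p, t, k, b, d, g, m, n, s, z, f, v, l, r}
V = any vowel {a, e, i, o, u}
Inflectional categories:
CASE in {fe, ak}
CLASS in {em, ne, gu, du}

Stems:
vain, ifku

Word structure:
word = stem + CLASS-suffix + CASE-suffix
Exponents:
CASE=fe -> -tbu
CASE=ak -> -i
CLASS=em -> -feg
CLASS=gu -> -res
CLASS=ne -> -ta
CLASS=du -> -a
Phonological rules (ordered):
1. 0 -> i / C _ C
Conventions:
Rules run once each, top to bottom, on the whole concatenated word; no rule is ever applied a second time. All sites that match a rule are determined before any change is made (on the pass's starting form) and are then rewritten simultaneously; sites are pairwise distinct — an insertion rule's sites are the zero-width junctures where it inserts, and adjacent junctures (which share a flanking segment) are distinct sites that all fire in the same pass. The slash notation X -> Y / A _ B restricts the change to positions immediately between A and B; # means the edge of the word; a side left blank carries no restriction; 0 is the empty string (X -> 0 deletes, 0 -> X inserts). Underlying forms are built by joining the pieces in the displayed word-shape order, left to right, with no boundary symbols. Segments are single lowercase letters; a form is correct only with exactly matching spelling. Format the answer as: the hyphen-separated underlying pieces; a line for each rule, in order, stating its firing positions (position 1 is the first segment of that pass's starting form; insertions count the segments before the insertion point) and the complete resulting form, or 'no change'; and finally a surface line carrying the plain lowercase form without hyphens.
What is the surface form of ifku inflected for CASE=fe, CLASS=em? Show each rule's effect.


underlying: ifku-feg-tbu
1. 0 -> i / C _ C: inserts after position(s) 2, 7, 8: ifikufegitibu
surface: ifikufegitibu


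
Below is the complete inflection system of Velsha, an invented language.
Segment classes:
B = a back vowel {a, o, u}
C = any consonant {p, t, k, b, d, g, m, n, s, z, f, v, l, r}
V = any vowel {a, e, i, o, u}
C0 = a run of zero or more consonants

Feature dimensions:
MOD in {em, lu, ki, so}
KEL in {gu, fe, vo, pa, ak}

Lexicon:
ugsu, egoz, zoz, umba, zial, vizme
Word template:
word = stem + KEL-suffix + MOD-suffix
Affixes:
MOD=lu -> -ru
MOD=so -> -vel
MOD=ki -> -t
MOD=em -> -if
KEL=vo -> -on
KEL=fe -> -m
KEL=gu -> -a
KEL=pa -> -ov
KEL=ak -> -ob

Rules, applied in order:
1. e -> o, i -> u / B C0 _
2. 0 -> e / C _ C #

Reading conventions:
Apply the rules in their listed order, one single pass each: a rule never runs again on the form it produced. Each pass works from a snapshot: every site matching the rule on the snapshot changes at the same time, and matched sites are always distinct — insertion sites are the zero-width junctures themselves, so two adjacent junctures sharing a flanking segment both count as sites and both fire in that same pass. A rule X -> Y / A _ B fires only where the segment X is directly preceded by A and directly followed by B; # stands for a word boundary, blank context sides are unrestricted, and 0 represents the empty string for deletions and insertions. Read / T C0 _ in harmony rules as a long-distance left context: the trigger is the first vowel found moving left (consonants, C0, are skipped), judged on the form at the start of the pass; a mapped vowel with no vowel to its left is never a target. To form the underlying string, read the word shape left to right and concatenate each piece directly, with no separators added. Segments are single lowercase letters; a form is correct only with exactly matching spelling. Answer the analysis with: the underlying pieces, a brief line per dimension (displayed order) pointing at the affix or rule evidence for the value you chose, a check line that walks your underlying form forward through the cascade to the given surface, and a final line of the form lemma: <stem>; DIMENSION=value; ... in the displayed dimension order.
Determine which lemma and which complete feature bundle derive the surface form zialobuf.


underlying: zial-ob-if
MOD=em - signalled by the affix -if
KEL=ak - signalled by the affix -ob
check: zialobif -> zialobuf -> zialobuf
lemma: zial; MOD=em; KEL=ak


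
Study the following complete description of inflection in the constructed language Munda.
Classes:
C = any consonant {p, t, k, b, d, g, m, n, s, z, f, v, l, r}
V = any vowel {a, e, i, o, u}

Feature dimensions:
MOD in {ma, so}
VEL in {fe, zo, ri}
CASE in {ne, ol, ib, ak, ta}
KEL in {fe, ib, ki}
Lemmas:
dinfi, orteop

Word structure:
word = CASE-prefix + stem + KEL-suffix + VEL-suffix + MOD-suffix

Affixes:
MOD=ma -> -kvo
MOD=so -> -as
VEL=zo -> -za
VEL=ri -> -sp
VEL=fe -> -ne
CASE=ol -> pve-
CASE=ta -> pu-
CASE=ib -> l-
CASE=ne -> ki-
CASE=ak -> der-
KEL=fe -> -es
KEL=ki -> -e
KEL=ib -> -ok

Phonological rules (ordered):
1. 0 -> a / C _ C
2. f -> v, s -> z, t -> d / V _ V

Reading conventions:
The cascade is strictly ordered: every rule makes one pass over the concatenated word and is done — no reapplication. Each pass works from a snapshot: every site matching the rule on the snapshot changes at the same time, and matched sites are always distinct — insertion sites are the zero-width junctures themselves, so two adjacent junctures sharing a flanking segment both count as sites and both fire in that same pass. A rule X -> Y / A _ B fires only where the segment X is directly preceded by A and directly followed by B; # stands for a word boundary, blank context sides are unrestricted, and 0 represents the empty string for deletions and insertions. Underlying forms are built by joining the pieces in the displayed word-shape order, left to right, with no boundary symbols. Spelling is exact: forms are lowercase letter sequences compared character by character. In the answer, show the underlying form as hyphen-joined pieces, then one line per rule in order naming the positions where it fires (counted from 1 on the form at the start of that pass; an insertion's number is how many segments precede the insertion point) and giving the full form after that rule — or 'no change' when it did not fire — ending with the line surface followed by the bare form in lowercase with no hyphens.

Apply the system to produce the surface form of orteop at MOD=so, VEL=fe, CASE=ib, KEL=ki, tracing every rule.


underlying: l-orteop-e-ne-as
1. 0 -> a / C _ C: inserts after position(s) 3: lorateopeneas
2. f -> v, s -> z, t -> d / V _ V: fires at position(s) 5: loradeopeneas
surface: loradeopeneas


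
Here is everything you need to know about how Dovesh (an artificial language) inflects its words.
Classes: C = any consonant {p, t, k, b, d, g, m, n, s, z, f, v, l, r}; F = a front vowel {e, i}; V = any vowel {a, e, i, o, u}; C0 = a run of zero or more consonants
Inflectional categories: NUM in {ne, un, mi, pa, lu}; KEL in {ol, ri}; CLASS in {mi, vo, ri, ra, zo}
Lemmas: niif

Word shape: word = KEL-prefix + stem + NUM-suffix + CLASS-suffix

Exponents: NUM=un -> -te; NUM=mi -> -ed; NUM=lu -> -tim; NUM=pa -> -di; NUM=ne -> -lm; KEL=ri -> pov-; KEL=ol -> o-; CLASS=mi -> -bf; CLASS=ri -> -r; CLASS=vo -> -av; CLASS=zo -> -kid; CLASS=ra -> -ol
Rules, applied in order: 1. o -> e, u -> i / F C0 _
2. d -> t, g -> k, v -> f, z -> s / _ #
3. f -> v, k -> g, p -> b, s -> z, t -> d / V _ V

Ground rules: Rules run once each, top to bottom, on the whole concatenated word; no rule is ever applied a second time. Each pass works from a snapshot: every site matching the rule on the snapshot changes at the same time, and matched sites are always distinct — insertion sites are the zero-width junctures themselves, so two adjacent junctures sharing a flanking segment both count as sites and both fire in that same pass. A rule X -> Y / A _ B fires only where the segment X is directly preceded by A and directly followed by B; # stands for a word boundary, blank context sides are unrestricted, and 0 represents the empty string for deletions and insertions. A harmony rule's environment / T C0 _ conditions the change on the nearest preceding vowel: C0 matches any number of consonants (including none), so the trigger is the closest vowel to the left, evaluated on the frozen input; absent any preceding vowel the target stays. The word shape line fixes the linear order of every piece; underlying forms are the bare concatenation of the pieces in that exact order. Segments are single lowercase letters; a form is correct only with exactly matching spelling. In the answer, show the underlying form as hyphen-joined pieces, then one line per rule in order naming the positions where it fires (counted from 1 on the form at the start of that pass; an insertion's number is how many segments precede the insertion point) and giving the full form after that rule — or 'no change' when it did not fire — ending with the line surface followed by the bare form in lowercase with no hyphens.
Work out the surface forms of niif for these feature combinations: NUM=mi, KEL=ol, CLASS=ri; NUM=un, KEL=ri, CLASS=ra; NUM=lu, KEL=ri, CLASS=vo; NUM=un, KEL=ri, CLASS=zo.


cell NUM=mi, KEL=ol, CLASS=ri:
underlying: o-niif-ed-r
1. o -> e, u -> i / F C0 _: no change
2. d -> t, g -> k, v -> f, z -> s / _ #: no change
3. f -> v, k -> g, p -> b, s -> z, t -> d / V _ V: fires at position(s) 5: oniivedr
surface: oniivedr

cell NUM=un, KEL=ri, CLASS=ra:
underlying: pov-niif-te-ol
1. o -> e, u -> i / F C0 _: fires at position(s) 10: povniifteel
2. d -> t, g -> k, v -> f, z -> s / _ #: no change
3. f -> v, k -> g, p -> b, s -> z, t -> d / V _ V: no change
surface: povniifteel

cell NUM=lu, KEL=ri, CLASS=vo:
underlying: pov-niif-tim-av
1. o -> e, u -> i / F C0 _: no change
2. d -> t, g -> k, v -> f, z -> s / _ #: fires at position(s) 12: povniiftimaf
3. f -> v, k -> g, p -> b, s -> z, t -> d / V _ V: no change
surface: povniiftimaf

cell NUM=un, KEL=ri, CLASS=zo:
underlying: pov-niif-te-kid
1. o -> e, u -> i / F C0 _: no change
2. d -> t, g -> k, v -> f, z -> s / _ #: fires at position(s) 12: povniiftekit
3. f -> v, k -> g, p -> b, s -> z, t -> d / V _ V: fires at position(s) 10: povniiftegit
surface: povniiftegit


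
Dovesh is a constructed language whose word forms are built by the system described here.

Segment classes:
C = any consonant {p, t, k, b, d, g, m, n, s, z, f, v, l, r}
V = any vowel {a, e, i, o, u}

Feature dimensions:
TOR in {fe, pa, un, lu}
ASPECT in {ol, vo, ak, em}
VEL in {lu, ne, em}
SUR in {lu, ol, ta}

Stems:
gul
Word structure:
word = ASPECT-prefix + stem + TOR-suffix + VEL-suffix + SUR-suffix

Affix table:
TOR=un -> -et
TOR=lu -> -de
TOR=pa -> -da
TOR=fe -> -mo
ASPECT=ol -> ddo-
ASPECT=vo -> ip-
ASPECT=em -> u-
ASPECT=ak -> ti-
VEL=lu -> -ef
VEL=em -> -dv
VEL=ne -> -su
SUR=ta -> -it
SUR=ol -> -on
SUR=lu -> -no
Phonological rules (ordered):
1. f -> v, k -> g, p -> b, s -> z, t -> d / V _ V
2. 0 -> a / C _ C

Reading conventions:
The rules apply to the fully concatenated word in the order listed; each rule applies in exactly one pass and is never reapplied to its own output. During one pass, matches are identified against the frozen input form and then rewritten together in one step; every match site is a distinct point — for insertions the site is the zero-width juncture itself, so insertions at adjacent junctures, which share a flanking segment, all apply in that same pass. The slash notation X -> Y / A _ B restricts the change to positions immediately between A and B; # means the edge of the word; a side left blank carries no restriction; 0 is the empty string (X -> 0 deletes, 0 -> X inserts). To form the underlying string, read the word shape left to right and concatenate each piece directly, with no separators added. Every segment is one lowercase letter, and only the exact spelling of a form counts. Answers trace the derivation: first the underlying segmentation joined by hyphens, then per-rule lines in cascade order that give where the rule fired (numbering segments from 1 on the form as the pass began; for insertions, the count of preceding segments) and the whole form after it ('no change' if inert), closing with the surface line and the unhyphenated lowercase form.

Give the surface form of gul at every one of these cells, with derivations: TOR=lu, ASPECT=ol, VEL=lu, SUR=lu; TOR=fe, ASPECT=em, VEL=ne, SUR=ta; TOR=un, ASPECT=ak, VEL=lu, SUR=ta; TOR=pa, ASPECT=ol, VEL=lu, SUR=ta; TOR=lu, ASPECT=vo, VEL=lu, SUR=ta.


cell TOR=lu, ASPECT=ol, VEL=lu, SUR=lu:
underlying: ddo-gul-de-ef-no
1. f -> v, k -> g, p -> b, s -> z, t -> d / V _ V: no change
2. 0 -> a / C _ C: inserts after position(s) 1, 6, 10: dadoguladeefano
surface: dadoguladeefano

cell TOR=fe, ASPECT=em, VEL=ne, SUR=ta:
underlying: u-gul-mo-su-it
1. f -> v, k -> g, p -> b, s -> z, t -> d / V _ V: fires at position(s) 7: ugulmozuit
2. 0 -> a / C _ C: inserts after position(s) 4: ugulamozuit
surface: ugulamozuit

cell TOR=un, ASPECT=ak, VEL=lu, SUR=ta:
underlying: ti-gul-et-ef-it
1. f -> v, k -> g, p -> b, s -> z, t -> d / V _ V: fires at position(s) 7, 9: tiguledevit
2. 0 -> a / C _ C: no change
surface: tiguledevit

cell TOR=pa, ASPECT=ol, VEL=lu, SUR=ta:
underlying: ddo-gul-da-ef-it
1. f -> v, k -> g, p -> b, s -> z, t -> d / V _ V: fires at position(s) 10: ddoguldaevit
2. 0 -> a / C _ C: inserts after position(s) 1, 6: dadoguladaevit
surface: dadoguladaevit

cell TOR=lu, ASPECT=vo, VEL=lu, SUR=ta:
underlying: ip-gul-de-ef-it
1. f -> v, k -> g, p -> b, s -> z, t -> d / V _ V: fires at position(s) 9: ipguldeevit
2. 0 -> a / C _ C: inserts after position(s) 2, 5: ipaguladeevit
surface: ipaguladeevit


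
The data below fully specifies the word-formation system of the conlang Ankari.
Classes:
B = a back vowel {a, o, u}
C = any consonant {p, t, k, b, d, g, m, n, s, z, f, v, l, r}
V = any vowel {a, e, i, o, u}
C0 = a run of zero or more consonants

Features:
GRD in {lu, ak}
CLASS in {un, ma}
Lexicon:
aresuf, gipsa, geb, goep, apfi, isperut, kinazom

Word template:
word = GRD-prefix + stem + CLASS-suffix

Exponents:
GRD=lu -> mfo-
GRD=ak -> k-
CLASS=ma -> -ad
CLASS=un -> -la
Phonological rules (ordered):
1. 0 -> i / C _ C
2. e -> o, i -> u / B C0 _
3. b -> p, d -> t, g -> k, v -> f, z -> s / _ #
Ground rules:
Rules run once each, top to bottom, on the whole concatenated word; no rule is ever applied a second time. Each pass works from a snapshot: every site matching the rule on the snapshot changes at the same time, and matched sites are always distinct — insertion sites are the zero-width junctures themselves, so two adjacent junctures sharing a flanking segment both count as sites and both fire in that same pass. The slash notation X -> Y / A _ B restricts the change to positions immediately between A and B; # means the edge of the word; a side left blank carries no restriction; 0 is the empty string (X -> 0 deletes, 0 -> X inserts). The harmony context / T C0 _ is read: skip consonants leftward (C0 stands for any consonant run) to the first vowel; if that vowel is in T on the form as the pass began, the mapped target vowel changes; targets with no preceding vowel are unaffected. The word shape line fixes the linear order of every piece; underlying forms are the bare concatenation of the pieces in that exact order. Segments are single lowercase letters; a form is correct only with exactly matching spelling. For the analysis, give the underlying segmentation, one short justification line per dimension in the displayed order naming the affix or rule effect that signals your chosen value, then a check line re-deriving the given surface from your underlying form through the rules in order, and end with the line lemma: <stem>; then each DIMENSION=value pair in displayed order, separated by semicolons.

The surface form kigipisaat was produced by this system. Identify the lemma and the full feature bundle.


underlying: k-gipsa-ad
GRD=ak - signalled by the affix k-
CLASS=ma - signalled by the affix -ad
check: kgipsaad -> kigipisaad -> kigipisaad -> kigipisaat
lemma: gipsa; GRD=ak; CLASS=ma


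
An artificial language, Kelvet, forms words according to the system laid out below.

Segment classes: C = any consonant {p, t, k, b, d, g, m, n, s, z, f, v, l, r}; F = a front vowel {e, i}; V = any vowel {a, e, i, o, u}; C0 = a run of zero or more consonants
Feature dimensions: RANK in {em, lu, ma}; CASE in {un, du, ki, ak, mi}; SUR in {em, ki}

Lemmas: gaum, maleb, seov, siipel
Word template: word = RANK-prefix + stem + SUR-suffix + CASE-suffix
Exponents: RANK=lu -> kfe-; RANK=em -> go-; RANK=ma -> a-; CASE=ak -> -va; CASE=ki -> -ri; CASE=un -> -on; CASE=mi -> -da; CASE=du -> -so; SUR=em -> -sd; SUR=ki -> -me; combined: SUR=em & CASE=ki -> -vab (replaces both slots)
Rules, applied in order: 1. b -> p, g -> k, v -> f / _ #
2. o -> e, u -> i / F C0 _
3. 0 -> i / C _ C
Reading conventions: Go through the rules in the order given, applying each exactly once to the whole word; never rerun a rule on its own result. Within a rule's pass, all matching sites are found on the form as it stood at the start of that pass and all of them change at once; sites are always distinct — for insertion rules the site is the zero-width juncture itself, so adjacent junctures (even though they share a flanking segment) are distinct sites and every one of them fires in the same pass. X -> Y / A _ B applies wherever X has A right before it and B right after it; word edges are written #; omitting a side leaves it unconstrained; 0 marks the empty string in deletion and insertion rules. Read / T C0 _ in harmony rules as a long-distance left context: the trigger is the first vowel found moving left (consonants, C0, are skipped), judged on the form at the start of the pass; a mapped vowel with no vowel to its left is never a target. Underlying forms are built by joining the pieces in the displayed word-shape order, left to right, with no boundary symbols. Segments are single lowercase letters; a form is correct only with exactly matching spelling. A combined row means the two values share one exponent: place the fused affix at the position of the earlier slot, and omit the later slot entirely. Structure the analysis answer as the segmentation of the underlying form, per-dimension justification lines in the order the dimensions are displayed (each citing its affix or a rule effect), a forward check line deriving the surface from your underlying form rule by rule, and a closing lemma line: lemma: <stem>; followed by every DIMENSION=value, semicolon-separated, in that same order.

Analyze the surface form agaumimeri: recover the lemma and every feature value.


underlying: a-gaum-me-ri
RANK=ma - signalled by the affix a-
CASE=ki - signalled by the affix -ri
SUR=ki - signalled by the affix -me
check: agaummeri -> agaummeri -> agaummeri -> agaumimeri
lemma: gaum; RANK=ma; CASE=ki; SUR=ki


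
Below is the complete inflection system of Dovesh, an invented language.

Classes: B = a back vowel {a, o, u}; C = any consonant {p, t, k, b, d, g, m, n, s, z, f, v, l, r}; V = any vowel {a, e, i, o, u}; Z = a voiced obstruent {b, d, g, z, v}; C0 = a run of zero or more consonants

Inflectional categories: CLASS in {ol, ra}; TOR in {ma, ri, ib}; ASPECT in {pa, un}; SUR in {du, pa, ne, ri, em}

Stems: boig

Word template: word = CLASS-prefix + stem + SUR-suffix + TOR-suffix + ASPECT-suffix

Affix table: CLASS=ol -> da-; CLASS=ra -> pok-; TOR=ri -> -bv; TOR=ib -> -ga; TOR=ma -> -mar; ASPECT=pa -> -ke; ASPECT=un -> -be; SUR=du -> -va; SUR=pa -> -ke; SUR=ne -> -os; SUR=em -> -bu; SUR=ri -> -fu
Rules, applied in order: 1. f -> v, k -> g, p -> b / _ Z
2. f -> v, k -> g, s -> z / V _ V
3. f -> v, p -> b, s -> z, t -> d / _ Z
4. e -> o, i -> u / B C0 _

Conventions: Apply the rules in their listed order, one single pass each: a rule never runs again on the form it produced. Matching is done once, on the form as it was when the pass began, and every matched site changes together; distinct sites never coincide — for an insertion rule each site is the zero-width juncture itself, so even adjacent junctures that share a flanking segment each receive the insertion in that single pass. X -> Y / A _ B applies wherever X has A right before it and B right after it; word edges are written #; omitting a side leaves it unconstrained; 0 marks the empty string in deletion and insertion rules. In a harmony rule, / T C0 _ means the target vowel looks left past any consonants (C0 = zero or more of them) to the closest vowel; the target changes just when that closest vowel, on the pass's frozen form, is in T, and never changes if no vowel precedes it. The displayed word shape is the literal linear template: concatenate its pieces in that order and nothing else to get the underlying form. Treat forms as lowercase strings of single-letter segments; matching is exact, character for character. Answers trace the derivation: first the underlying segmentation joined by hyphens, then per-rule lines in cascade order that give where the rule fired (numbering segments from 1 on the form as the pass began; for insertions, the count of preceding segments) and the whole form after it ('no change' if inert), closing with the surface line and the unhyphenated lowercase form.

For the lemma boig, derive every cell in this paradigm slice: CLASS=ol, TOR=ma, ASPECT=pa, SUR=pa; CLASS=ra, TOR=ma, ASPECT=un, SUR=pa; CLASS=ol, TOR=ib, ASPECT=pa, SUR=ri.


cell CLASS=ol, TOR=ma, ASPECT=pa, SUR=pa:
underlying: da-boig-ke-mar-ke
1. f -> v, k -> g, p -> b / _ Z: no change
2. f -> v, k -> g, s -> z / V _ V: no change
3. f -> v, p -> b, s -> z, t -> d / _ Z: no change
4. e -> o, i -> u / B C0 _: fires at position(s) 5, 13: dabougkemarko
surface: dabougkemarko

cell CLASS=ra, TOR=ma, ASPECT=un, SUR=pa:
underlying: pok-boig-ke-mar-be
1. f -> v, k -> g, p -> b / _ Z: fires at position(s) 3: pogboigkemarbe
2. f -> v, k -> g, s -> z / V _ V: no change
3. f -> v, p -> b, s -> z, t -> d / _ Z: no change
4. e -> o, i -> u / B C0 _: fires at position(s) 6, 14: pogbougkemarbo
surface: pogbougkemarbo

cell CLASS=ol, TOR=ib, ASPECT=pa, SUR=ri:
underlying: da-boig-fu-ga-ke
1. f -> v, k -> g, p -> b / _ Z: no change
2. f -> v, k -> g, s -> z / V _ V: fires at position(s) 11: daboigfugage
3. f -> v, p -> b, s -> z, t -> d / _ Z: no change
4. e -> o, i -> u / B C0 _: fires at position(s) 5, 12: dabougfugago
surface: dabougfugago


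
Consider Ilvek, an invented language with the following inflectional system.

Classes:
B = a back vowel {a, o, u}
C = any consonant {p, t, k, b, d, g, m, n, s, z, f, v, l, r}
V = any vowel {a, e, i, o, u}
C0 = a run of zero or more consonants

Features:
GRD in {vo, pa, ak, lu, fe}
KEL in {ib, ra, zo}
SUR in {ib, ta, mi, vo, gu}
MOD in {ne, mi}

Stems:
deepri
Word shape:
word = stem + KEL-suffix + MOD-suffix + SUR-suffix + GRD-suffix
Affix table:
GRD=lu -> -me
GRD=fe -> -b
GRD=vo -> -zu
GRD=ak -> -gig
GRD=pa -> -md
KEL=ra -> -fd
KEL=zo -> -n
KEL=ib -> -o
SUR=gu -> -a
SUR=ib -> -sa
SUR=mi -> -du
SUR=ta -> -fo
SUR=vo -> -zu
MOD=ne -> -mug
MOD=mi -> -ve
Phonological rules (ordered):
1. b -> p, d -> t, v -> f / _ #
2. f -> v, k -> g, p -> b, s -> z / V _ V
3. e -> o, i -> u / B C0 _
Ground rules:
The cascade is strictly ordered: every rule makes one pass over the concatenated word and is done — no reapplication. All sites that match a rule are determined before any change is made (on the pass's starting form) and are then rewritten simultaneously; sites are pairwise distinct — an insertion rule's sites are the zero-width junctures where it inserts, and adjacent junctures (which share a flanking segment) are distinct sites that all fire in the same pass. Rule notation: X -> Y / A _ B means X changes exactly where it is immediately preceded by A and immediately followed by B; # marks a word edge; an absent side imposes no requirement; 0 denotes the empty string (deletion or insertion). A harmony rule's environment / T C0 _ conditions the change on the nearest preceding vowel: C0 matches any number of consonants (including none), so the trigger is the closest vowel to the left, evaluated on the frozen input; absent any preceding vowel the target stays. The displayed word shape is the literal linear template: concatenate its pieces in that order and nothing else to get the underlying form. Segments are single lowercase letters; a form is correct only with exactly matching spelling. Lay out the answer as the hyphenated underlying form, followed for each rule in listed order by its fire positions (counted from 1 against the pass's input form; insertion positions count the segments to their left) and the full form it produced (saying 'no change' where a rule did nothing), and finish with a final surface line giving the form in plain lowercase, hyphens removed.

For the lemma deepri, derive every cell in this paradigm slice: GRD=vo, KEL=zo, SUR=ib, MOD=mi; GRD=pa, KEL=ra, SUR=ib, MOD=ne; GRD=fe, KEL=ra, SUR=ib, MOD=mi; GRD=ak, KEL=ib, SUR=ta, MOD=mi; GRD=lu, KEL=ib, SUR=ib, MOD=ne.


cell GRD=vo, KEL=zo, SUR=ib, MOD=mi:
underlying: deepri-n-ve-sa-zu
1. b -> p, d -> t, v -> f / _ #: no change
2. f -> v, k -> g, p -> b, s -> z / V _ V: fires at position(s) 10: deeprinvezazu
3. e -> o, i -> u / B C0 _: no change
surface: deeprinvezazu

cell GRD=pa, KEL=ra, SUR=ib, MOD=ne:
underlying: deepri-fd-mug-sa-md
1. b -> p, d -> t, v -> f / _ #: fires at position(s) 15: deeprifdmugsamt
2. f -> v, k -> g, p -> b, s -> z / V _ V: no change
3. e -> o, i -> u / B C0 _: no change
surface: deeprifdmugsamt

cell GRD=fe, KEL=ra, SUR=ib, MOD=mi:
underlying: deepri-fd-ve-sa-b
1. b -> p, d -> t, v -> f / _ #: fires at position(s) 13: deeprifdvesap
2. f -> v, k -> g, p -> b, s -> z / V _ V: fires at position(s) 11: deeprifdvezap
3. e -> o, i -> u / B C0 _: no change
surface: deeprifdvezap

cell GRD=ak, KEL=ib, SUR=ta, MOD=mi:
underlying: deepri-o-ve-fo-gig
1. b -> p, d -> t, v -> f / _ #: no change
2. f -> v, k -> g, p -> b, s -> z / V _ V: fires at position(s) 10: deepriovevogig
3. e -> o, i -> u / B C0 _: fires at position(s) 9, 13: deepriovovogug
surface: deepriovovogug

cell GRD=lu, KEL=ib, SUR=ib, MOD=ne:
underlying: deepri-o-mug-sa-me
1. b -> p, d -> t, v -> f / _ #: no change
2. f -> v, k -> g, p -> b, s -> z / V _ V: no change
3. e -> o, i -> u / B C0 _: fires at position(s) 14: deepriomugsamo
surface: deepriomugsamo
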